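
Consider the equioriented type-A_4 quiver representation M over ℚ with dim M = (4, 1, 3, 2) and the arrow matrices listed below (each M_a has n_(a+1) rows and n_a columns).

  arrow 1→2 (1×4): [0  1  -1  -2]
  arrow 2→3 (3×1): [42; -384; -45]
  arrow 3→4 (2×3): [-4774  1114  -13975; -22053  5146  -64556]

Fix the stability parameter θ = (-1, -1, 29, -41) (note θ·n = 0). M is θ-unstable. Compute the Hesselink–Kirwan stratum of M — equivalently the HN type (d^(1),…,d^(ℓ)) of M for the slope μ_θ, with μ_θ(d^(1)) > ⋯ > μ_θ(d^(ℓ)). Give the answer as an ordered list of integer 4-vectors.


Via rank(M_{q-1}∘⋯∘M_p): M ≅ I[1,1]^3, I[1,4], I[3,3], I[3,4].
μ_θ-semistable layers: μ^(1)=29; μ^(2)=-1; μ^(3)=-7/2; μ^(4)=-6

((0, 0, 1, 0); (3, 0, 0, 0); (1, 1, 1, 1); (0, 0, 1, 1))


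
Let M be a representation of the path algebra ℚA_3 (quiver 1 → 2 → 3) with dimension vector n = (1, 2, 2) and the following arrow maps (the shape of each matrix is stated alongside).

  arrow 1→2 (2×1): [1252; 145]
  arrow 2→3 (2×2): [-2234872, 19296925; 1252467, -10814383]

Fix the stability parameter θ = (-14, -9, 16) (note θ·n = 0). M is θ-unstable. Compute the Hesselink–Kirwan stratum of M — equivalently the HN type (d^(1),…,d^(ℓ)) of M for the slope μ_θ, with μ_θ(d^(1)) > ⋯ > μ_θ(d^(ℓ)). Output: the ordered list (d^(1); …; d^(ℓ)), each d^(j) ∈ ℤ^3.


Via rank(M_{q-1}∘⋯∘M_p): M ≅ I[1,3], I[2,3].
μ_θ-semistable layers: μ^(1)=16; μ^(2)=-9; μ^(3)=-14

((0, 0, 2); (0, 2, 0); (1, 0, 0))


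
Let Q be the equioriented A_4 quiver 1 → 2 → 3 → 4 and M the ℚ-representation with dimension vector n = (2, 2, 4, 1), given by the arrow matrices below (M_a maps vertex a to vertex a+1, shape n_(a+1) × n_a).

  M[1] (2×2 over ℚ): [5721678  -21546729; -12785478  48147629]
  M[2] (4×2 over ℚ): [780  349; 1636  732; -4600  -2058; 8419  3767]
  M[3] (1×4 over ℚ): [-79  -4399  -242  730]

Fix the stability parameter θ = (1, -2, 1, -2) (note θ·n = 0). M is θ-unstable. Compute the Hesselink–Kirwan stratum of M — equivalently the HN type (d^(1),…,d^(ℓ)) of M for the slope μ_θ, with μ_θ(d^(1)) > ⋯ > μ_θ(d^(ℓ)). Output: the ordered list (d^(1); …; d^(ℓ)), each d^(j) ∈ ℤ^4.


Barcode: M ≅ I[1,1], I[1,4], I[2,3], I[3,3]^2. HN layers by μ_θ (3 steps, strictly decreasing):
  μ^(1)=1; μ^(2)=-1/2; μ^(3)=-2

((1, 0, 3, 0); (1, 1, 1, 1); (0, 1, 0, 0))


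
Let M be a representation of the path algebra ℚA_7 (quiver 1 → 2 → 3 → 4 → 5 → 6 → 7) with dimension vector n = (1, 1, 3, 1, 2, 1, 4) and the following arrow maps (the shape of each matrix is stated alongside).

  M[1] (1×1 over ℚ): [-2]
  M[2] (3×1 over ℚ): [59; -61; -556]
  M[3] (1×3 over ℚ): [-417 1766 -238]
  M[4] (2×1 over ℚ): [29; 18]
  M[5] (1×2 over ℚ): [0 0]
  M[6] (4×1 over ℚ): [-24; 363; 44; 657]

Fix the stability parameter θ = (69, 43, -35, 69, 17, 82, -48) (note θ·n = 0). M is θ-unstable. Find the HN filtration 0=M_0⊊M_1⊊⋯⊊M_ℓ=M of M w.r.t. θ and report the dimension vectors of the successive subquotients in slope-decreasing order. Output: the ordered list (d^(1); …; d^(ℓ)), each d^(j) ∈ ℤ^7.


Barcode: M ≅ I[1,5], I[3,3]^2, I[5,5], I[6,7], I[7,7]^3. HN layers by μ_θ (5 steps, strictly decreasing):
  μ^(1)=43; μ^(2)=77/3; μ^(3)=17; μ^(4)=-35; μ^(5)=-48

((0, 0, 0, 1, 1, 0, 0); (1, 1, 1, 0, 0, 0, 0); (0, 0, 0, 0, 1, 1, 1); (0, 0, 2, 0, 0, 0, 0); (0, 0, 0, 0, 0, 0, 3))


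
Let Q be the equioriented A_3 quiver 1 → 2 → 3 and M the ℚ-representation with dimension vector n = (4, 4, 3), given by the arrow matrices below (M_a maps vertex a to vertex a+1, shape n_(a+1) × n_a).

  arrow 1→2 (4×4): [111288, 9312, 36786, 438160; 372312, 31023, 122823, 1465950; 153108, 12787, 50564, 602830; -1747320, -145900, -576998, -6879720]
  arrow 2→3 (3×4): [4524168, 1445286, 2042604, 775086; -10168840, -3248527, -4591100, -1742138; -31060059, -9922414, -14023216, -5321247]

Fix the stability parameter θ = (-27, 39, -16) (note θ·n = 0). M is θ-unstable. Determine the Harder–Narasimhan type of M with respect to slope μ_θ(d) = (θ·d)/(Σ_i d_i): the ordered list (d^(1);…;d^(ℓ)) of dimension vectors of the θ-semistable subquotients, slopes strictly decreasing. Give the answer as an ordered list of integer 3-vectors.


Barcode: M ≅ I[1,1]^2, I[1,2], I[1,3], I[2,3]^2. HN layers by μ_θ (3 steps, strictly decreasing):
  μ^(1)=39; μ^(2)=23/2; μ^(3)=-27

((0, 1, 0); (0, 3, 3); (4, 0, 0))


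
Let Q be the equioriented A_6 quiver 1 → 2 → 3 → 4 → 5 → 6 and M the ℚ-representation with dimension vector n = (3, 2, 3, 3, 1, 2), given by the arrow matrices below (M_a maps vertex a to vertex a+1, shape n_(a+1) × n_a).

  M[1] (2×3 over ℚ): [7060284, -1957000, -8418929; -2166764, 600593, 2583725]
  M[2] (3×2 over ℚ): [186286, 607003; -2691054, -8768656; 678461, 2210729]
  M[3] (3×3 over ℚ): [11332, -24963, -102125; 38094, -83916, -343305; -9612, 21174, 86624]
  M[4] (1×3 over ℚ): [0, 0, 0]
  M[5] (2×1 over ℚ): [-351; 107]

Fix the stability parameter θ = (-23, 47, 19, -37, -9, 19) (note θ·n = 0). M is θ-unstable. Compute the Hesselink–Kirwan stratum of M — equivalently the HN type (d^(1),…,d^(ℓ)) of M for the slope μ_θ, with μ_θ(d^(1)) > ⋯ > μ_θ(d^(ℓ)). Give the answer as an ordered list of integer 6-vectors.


Barcode: M ≅ I[1,1], I[1,3], I[1,4], I[3,4], I[4,4], I[5,6], I[6,6]. HN layers by μ_θ (6 steps, strictly decreasing):
  μ^(1)=33; μ^(2)=19; μ^(3)=29/3; μ^(4)=-9; μ^(5)=-23; μ^(6)=-37

((0, 1, 1, 0, 0, 0); (0, 0, 0, 0, 0, 2); (0, 1, 1, 1, 0, 0); (0, 0, 1, 1, 1, 0); (3, 0, 0, 0, 0, 0); (0, 0, 0, 1, 0, 0))


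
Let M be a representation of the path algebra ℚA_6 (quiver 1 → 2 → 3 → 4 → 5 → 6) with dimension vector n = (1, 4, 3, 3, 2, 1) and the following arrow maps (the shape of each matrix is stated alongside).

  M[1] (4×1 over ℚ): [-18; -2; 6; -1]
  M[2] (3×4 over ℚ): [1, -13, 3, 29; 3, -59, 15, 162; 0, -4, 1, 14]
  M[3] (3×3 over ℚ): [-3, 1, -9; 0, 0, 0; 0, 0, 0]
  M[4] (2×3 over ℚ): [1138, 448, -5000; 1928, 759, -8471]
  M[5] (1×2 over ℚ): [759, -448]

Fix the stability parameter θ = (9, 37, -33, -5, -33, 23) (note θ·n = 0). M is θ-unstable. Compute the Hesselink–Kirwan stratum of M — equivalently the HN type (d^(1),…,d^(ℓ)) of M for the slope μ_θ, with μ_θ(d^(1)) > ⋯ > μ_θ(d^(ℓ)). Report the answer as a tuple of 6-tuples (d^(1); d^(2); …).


Barcode: M ≅ I[1,6], I[2,2], I[2,3]^2, I[4,4], I[4,5]. HN layers by μ_θ (5 steps, strictly decreasing):
  μ^(1)=37; μ^(2)=23; μ^(3)=2; μ^(4)=-5; μ^(5)=-19

((0, 1, 0, 0, 0, 0); (0, 0, 0, 0, 0, 1); (0, 2, 2, 0, 0, 0); (1, 1, 1, 2, 1, 0); (0, 0, 0, 1, 1, 0))


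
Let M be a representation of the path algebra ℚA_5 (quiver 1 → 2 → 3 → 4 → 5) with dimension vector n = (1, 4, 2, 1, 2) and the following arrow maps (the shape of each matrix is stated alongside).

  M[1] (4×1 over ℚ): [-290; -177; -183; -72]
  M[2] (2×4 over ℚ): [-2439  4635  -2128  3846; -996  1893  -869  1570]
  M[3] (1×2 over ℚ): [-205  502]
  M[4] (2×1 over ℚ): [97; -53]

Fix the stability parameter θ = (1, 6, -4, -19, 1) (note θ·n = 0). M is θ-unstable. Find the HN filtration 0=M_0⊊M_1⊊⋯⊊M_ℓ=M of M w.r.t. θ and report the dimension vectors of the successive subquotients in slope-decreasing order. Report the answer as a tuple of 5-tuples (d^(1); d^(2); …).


Interval decomposition of M: I[1,5], I[2,2]^2, I[2,3], I[5,5].
HN type (ℓ=3): μ^(1)=6; μ^(2)=1; μ^(3)=-4

((0, 2, 0, 0, 0); (0, 1, 1, 0, 2); (1, 1, 1, 1, 0))


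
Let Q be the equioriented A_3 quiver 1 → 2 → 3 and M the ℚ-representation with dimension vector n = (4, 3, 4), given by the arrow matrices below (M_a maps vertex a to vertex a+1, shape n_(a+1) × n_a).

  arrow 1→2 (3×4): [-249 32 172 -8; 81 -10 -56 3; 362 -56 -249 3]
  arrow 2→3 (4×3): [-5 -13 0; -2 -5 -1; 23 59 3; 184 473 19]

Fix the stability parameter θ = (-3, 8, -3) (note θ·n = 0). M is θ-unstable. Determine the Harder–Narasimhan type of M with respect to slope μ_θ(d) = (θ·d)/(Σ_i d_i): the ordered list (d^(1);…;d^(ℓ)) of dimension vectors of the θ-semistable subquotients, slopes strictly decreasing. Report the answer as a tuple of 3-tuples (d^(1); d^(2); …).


Via rank(M_{q-1}∘⋯∘M_p): M ≅ I[1,1], I[1,3]^3, I[3,3].
μ_θ-semistable layers: μ^(1)=5/2; μ^(2)=-3

((0, 3, 3); (4, 0, 1))


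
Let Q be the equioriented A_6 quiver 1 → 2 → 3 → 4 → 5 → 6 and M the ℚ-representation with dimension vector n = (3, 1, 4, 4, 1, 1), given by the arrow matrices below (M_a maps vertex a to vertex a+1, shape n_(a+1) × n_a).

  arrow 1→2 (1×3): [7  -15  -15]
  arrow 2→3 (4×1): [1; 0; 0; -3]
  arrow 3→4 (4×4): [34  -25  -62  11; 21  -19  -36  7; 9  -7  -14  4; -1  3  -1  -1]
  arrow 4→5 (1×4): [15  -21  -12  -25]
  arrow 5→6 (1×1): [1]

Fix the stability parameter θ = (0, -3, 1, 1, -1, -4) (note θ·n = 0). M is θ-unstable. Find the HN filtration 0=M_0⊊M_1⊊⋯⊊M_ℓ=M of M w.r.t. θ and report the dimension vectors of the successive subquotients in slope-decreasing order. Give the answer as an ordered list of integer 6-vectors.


Interval decomposition of M: I[1,1]^2, I[1,6], I[3,4]^3.
HN type (ℓ=4): μ^(1)=1; μ^(2)=0; μ^(3)=-3/4; μ^(4)=-3/2

((0, 0, 3, 3, 0, 0); (2, 0, 0, 0, 0, 0); (0, 0, 1, 1, 1, 1); (1, 1, 0, 0, 0, 0))


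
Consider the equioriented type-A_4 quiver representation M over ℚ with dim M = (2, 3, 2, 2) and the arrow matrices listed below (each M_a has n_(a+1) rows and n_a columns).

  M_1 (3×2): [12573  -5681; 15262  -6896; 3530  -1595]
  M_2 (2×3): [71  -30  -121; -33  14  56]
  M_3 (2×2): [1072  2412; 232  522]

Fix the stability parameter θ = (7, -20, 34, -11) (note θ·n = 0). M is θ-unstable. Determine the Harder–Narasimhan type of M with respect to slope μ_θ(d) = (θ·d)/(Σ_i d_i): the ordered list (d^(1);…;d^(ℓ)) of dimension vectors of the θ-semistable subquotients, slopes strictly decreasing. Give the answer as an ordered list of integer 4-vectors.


Interval decomposition of M: I[1,3], I[1,4], I[2,2], I[4,4].
HN type (ℓ=5): μ^(1)=34; μ^(2)=23/2; μ^(3)=-13/2; μ^(4)=-11; μ^(5)=-20

((0, 0, 1, 0); (0, 0, 1, 1); (2, 2, 0, 0); (0, 0, 0, 1); (0, 1, 0, 0))


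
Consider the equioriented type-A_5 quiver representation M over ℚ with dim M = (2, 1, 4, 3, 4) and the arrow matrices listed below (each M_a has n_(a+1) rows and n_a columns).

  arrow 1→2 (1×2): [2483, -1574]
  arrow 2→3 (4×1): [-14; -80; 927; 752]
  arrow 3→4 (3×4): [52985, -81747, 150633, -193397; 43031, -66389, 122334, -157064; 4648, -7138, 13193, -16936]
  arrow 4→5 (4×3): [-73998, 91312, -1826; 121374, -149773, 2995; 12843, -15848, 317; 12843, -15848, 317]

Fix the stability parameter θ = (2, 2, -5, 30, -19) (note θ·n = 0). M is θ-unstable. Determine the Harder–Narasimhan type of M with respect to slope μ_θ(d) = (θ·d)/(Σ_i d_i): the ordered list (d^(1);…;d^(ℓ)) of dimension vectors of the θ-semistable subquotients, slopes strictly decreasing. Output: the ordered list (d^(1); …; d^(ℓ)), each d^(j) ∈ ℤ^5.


Interval decomposition of M: I[1,1], I[1,5], I[3,3], I[3,4], I[3,5], I[5,5]^2.
HN type (ℓ=6): μ^(1)=30; μ^(2)=11/2; μ^(3)=2; μ^(4)=-1/3; μ^(5)=-5; μ^(6)=-19

((0, 0, 0, 1, 0); (0, 0, 0, 2, 2); (1, 0, 0, 0, 0); (1, 1, 1, 0, 0); (0, 0, 3, 0, 0); (0, 0, 0, 0, 2))


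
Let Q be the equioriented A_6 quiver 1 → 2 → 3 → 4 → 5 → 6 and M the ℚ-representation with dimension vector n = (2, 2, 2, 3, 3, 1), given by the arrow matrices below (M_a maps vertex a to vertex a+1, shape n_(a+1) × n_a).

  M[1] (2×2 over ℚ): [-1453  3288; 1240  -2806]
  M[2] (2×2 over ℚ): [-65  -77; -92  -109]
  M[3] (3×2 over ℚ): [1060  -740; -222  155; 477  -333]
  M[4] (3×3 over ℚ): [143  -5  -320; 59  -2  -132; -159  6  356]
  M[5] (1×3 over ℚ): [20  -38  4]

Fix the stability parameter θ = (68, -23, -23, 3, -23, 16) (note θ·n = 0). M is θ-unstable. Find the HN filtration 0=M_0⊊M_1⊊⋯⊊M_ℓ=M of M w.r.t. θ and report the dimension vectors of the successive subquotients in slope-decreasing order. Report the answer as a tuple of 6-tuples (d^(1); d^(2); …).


Interval decomposition of M: I[1,4], I[1,5], I[4,6], I[5,5].
HN type (ℓ=5): μ^(1)=16; μ^(2)=25/4; μ^(3)=2/5; μ^(4)=-10; μ^(5)=-23

((0, 0, 0, 0, 0, 1); (1, 1, 1, 1, 0, 0); (1, 1, 1, 1, 1, 0); (0, 0, 0, 1, 1, 0); (0, 0, 0, 0, 1, 0))


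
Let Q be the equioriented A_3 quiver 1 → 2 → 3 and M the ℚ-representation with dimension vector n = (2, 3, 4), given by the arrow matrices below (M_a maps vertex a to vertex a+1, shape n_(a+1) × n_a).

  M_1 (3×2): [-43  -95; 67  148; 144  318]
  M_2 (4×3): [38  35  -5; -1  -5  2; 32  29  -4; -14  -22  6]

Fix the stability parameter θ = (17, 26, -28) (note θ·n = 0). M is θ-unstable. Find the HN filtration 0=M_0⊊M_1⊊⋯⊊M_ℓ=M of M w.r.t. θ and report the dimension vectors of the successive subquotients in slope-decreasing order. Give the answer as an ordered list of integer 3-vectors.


Barcode: M ≅ I[1,3]^2, I[2,3], I[3,3]. HN layers by μ_θ (3 steps, strictly decreasing):
  μ^(1)=5; μ^(2)=-1; μ^(3)=-28

((2, 2, 2); (0, 1, 1); (0, 0, 1))


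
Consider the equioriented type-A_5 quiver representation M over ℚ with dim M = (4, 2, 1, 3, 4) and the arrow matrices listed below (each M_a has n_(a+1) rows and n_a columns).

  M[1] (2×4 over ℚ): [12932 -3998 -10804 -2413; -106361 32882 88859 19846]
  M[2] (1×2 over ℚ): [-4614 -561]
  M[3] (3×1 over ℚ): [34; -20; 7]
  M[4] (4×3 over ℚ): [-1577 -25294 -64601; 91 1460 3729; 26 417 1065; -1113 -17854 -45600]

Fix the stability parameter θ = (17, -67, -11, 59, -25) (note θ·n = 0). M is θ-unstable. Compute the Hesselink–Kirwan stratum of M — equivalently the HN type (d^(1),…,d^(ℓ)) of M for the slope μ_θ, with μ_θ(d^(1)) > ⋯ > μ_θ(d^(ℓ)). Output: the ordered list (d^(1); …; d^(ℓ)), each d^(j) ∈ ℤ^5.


Barcode: M ≅ I[1,1]^2, I[1,2], I[1,5], I[4,5]^2, I[5,5]. HN layers by μ_θ (3 steps, strictly decreasing):
  μ^(1)=17; μ^(2)=-11; μ^(3)=-25

((2, 0, 0, 3, 3); (0, 0, 1, 0, 0); (2, 2, 0, 0, 1))


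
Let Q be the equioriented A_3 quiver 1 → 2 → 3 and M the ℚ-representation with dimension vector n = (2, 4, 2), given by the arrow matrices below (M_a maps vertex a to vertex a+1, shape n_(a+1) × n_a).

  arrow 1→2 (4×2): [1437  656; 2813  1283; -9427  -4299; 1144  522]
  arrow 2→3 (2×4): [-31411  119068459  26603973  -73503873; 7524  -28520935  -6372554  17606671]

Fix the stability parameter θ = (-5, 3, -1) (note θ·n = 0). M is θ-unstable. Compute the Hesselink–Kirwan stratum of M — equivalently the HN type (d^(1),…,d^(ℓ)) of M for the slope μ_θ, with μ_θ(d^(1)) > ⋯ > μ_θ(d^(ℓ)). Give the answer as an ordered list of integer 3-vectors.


Via rank(M_{q-1}∘⋯∘M_p): M ≅ I[1,3]^2, I[2,2]^2.
μ_θ-semistable layers: μ^(1)=3; μ^(2)=1; μ^(3)=-5

((0, 2, 0); (0, 2, 2); (2, 0, 0))


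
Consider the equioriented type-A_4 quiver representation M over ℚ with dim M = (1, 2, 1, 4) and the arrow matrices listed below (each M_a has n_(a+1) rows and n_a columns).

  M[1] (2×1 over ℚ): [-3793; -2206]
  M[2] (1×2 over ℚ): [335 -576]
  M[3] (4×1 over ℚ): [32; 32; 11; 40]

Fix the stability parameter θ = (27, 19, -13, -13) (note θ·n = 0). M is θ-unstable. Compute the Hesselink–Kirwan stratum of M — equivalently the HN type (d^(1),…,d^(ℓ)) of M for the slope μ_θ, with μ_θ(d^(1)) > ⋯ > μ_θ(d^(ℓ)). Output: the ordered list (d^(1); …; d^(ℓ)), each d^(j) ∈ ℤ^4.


Barcode: M ≅ I[1,4], I[2,2], I[4,4]^3. HN layers by μ_θ (3 steps, strictly decreasing):
  μ^(1)=19; μ^(2)=5; μ^(3)=-13

((0, 1, 0, 0); (1, 1, 1, 1); (0, 0, 0, 3))


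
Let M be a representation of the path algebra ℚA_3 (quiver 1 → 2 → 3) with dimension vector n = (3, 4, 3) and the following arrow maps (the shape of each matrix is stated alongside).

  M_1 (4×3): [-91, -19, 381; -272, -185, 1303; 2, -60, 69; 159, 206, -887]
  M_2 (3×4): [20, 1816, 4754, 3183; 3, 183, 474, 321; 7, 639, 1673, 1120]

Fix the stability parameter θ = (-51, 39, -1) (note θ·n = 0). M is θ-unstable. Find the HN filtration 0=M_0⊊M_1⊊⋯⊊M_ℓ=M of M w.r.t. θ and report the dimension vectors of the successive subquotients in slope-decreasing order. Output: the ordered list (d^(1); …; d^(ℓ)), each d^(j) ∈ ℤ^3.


Barcode: M ≅ I[1,3]^3, I[2,2]. HN layers by μ_θ (3 steps, strictly decreasing):
  μ^(1)=39; μ^(2)=19; μ^(3)=-51

((0, 1, 0); (0, 3, 3); (3, 0, 0))


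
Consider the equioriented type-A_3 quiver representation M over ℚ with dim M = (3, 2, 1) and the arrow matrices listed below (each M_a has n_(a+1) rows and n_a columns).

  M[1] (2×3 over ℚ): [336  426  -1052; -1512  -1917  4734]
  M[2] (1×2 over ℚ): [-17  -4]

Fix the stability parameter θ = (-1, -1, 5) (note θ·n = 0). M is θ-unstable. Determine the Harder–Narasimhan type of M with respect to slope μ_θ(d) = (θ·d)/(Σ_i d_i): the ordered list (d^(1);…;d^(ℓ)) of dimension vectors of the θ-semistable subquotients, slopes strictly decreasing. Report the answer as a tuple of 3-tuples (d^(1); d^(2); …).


Interval decomposition of M: I[1,1]^2, I[1,3], I[2,2].
HN type (ℓ=2): μ^(1)=5; μ^(2)=-1

((0, 0, 1); (3, 2, 0))


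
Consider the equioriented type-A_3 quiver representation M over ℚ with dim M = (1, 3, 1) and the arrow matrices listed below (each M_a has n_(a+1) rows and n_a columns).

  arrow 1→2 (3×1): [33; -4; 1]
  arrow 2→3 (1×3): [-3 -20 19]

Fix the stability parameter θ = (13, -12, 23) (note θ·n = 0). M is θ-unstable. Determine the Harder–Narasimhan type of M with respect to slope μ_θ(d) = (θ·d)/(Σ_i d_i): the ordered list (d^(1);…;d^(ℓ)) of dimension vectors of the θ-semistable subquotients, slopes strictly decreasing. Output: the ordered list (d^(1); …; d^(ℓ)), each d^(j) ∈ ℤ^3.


Interval decomposition of M: I[1,2], I[2,2], I[2,3].
HN type (ℓ=3): μ^(1)=23; μ^(2)=1/2; μ^(3)=-12

((0, 0, 1); (1, 1, 0); (0, 2, 0))


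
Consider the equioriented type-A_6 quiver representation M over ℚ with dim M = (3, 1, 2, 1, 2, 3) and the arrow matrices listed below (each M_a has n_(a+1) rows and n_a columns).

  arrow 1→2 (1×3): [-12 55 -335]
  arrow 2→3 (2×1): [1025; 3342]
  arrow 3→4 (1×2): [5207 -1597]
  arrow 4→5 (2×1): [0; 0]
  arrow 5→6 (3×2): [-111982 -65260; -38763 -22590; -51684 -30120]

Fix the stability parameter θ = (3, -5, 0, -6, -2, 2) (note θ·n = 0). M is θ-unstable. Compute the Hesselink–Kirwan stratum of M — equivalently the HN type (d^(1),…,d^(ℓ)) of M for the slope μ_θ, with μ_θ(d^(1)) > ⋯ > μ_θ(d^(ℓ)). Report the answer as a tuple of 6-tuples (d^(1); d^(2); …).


Interval decomposition of M: I[1,1]^2, I[1,4], I[3,3], I[5,5], I[5,6], I[6,6]^2.
HN type (ℓ=4): μ^(1)=3; μ^(2)=2; μ^(3)=0; μ^(4)=-2

((2, 0, 0, 0, 0, 0); (0, 0, 0, 0, 0, 3); (0, 0, 1, 0, 0, 0); (1, 1, 1, 1, 2, 0))


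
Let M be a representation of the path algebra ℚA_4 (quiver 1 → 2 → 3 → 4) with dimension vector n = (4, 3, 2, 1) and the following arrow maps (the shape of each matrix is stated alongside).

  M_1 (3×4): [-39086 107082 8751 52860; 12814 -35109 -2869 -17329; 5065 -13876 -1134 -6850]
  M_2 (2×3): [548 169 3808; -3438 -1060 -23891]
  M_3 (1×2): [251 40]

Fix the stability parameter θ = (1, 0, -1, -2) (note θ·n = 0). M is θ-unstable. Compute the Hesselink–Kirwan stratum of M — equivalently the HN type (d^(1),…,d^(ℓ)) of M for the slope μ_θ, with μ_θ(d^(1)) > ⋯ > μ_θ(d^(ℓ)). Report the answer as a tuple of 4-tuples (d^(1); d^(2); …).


Via rank(M_{q-1}∘⋯∘M_p): M ≅ I[1,1], I[1,2], I[1,3], I[1,4].
μ_θ-semistable layers: μ^(1)=1; μ^(2)=1/2; μ^(3)=0; μ^(4)=-1/2

((1, 0, 0, 0); (1, 1, 0, 0); (1, 1, 1, 0); (1, 1, 1, 1))


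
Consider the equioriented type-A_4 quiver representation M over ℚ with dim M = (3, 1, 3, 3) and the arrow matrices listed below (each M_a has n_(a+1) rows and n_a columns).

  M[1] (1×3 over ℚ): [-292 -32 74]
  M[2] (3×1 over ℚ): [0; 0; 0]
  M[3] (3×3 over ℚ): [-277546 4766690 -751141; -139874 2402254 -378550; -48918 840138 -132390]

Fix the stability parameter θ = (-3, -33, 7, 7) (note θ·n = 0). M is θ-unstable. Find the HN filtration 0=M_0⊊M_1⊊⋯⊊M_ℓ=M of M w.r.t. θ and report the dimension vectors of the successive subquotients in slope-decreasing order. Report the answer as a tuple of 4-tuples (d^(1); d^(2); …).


Barcode: M ≅ I[1,1]^2, I[1,2], I[3,3], I[3,4]^2, I[4,4]. HN layers by μ_θ (3 steps, strictly decreasing):
  μ^(1)=7; μ^(2)=-3; μ^(3)=-18

((0, 0, 3, 3); (2, 0, 0, 0); (1, 1, 0, 0))


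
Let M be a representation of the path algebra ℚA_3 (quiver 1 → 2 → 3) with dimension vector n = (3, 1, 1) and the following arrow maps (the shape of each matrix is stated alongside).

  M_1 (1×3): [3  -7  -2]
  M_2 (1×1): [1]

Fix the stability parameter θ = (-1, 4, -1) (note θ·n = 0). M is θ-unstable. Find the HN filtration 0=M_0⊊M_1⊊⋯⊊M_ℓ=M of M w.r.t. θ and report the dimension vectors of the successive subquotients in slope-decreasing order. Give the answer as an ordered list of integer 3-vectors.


Via rank(M_{q-1}∘⋯∘M_p): M ≅ I[1,1]^2, I[1,3].
μ_θ-semistable layers: μ^(1)=3/2; μ^(2)=-1

((0, 1, 1); (3, 0, 0))


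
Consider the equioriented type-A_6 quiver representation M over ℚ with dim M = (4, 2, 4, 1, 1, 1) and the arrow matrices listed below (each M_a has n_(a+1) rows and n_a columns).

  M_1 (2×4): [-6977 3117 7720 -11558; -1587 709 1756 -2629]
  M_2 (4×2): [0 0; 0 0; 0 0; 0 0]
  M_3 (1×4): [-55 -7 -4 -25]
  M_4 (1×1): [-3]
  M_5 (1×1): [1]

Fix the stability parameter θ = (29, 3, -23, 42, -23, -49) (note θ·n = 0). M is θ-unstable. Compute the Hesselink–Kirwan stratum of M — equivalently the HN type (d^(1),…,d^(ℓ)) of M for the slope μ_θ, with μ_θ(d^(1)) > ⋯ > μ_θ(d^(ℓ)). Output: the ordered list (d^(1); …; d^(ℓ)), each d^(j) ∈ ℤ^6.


Barcode: M ≅ I[1,1]^2, I[1,2]^2, I[3,3]^3, I[3,6]. HN layers by μ_θ (4 steps, strictly decreasing):
  μ^(1)=29; μ^(2)=16; μ^(3)=-10; μ^(4)=-23

((2, 0, 0, 0, 0, 0); (2, 2, 0, 0, 0, 0); (0, 0, 0, 1, 1, 1); (0, 0, 4, 0, 0, 0))


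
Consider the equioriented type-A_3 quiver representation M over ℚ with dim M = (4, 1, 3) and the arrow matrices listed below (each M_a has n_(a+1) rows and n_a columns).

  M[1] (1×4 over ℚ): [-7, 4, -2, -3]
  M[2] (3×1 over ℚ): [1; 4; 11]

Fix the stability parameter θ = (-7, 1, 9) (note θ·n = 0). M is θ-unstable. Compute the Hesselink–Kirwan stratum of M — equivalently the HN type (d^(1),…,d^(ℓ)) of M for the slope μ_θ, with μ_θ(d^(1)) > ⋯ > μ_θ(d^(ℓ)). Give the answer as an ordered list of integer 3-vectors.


Via rank(M_{q-1}∘⋯∘M_p): M ≅ I[1,1]^3, I[1,3], I[3,3]^2.
μ_θ-semistable layers: μ^(1)=9; μ^(2)=1; μ^(3)=-7

((0, 0, 3); (0, 1, 0); (4, 0, 0))


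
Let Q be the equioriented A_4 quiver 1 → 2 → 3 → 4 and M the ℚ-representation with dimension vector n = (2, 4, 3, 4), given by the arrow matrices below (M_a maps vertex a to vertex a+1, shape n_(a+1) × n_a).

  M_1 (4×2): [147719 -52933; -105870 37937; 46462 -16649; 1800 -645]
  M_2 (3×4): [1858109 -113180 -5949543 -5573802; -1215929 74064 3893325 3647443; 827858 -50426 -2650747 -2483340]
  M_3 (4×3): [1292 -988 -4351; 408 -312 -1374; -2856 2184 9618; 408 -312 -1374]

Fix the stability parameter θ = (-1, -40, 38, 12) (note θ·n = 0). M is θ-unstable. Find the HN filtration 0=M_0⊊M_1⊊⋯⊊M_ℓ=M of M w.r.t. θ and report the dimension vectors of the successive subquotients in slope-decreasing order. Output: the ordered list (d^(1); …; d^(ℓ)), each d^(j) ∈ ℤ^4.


Barcode: M ≅ I[1,3], I[1,4], I[2,2], I[2,3], I[4,4]^3. HN layers by μ_θ (5 steps, strictly decreasing):
  μ^(1)=38; μ^(2)=25; μ^(3)=12; μ^(4)=-41/2; μ^(5)=-40

((0, 0, 2, 0); (0, 0, 1, 1); (0, 0, 0, 3); (2, 2, 0, 0); (0, 2, 0, 0))


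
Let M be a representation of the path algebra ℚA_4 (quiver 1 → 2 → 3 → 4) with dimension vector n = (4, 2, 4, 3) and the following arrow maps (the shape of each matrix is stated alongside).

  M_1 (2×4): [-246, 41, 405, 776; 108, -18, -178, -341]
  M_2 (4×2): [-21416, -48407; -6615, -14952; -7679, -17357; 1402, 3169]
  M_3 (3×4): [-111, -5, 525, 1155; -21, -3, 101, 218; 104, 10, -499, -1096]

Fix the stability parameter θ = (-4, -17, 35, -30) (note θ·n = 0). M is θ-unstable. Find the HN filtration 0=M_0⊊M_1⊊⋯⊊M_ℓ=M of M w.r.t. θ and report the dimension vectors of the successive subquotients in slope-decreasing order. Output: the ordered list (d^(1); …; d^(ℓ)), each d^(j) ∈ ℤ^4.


Barcode: M ≅ I[1,1]^2, I[1,4]^2, I[3,3], I[3,4]. HN layers by μ_θ (4 steps, strictly decreasing):
  μ^(1)=35; μ^(2)=5/2; μ^(3)=-4; μ^(4)=-21/2

((0, 0, 1, 0); (0, 0, 3, 3); (2, 0, 0, 0); (2, 2, 0, 0))


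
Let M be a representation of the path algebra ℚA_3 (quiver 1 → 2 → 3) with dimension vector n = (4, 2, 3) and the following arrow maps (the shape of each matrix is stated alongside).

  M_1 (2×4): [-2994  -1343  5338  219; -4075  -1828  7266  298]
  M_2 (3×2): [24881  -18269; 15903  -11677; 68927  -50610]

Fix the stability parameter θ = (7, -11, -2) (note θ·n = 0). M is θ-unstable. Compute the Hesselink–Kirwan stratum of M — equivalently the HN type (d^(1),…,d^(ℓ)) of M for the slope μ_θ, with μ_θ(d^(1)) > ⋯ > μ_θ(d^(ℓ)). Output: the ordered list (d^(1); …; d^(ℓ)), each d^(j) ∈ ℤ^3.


Barcode: M ≅ I[1,1]^2, I[1,3]^2, I[3,3]. HN layers by μ_θ (2 steps, strictly decreasing):
  μ^(1)=7; μ^(2)=-2

((2, 0, 0); (2, 2, 3))


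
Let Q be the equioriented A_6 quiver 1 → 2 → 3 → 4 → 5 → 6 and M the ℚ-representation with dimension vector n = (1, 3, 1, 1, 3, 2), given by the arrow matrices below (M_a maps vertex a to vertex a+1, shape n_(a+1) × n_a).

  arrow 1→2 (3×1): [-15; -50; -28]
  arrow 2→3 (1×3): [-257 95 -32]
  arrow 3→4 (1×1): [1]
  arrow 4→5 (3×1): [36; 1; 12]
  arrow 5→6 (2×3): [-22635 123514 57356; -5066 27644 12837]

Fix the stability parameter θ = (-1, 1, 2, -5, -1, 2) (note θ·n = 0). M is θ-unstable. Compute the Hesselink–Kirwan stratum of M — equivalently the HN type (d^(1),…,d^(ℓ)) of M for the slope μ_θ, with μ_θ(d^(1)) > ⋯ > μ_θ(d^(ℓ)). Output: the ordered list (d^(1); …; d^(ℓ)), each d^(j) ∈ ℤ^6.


Barcode: M ≅ I[1,6], I[2,2]^2, I[5,5], I[5,6]. HN layers by μ_θ (4 steps, strictly decreasing):
  μ^(1)=2; μ^(2)=1; μ^(3)=-3/4; μ^(4)=-1

((0, 0, 0, 0, 0, 2); (0, 2, 0, 0, 0, 0); (0, 1, 1, 1, 1, 0); (1, 0, 0, 0, 2, 0))


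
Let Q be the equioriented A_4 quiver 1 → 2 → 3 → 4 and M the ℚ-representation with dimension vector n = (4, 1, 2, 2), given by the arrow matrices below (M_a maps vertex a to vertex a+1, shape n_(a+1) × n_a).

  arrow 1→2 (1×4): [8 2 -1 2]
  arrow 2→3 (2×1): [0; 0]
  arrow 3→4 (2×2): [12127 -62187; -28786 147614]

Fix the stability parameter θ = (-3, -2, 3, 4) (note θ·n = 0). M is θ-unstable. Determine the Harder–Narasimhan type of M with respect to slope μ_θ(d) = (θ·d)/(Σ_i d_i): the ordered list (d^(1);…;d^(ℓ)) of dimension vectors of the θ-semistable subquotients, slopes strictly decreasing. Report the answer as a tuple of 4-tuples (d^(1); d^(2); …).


Via rank(M_{q-1}∘⋯∘M_p): M ≅ I[1,1]^3, I[1,2], I[3,4]^2.
μ_θ-semistable layers: μ^(1)=4; μ^(2)=3; μ^(3)=-2; μ^(4)=-3

((0, 0, 0, 2); (0, 0, 2, 0); (0, 1, 0, 0); (4, 0, 0, 0))


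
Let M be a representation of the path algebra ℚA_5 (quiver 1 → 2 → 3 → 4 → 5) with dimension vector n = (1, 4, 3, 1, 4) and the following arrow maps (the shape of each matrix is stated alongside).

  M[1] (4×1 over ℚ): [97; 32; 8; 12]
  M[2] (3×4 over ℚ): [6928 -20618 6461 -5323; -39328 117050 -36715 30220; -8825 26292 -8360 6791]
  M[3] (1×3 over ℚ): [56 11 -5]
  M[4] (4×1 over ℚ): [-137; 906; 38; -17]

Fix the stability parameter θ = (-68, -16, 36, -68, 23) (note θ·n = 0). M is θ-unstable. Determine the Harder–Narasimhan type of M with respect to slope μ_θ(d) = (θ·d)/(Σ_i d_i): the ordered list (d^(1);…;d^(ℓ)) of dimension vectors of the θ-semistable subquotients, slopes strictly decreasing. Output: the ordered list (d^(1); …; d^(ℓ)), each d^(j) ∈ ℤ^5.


Via rank(M_{q-1}∘⋯∘M_p): M ≅ I[1,5], I[2,2], I[2,3]^2, I[5,5]^3.
μ_θ-semistable layers: μ^(1)=36; μ^(2)=23; μ^(3)=-16; μ^(4)=-68

((0, 0, 2, 0, 0); (0, 0, 0, 0, 4); (0, 4, 1, 1, 0); (1, 0, 0, 0, 0))


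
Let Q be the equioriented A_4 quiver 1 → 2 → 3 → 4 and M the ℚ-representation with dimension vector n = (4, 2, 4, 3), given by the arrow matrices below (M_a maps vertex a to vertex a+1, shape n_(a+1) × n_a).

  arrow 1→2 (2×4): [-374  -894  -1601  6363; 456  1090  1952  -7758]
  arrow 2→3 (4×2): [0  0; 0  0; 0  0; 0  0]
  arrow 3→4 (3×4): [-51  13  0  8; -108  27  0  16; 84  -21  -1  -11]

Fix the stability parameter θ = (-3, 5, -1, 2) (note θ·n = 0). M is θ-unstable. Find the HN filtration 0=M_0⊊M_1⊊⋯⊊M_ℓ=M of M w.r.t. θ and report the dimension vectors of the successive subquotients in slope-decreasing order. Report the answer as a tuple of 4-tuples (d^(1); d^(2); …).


Interval decomposition of M: I[1,1]^2, I[1,2]^2, I[3,3], I[3,4]^3.
HN type (ℓ=4): μ^(1)=5; μ^(2)=2; μ^(3)=-1; μ^(4)=-3

((0, 2, 0, 0); (0, 0, 0, 3); (0, 0, 4, 0); (4, 0, 0, 0))


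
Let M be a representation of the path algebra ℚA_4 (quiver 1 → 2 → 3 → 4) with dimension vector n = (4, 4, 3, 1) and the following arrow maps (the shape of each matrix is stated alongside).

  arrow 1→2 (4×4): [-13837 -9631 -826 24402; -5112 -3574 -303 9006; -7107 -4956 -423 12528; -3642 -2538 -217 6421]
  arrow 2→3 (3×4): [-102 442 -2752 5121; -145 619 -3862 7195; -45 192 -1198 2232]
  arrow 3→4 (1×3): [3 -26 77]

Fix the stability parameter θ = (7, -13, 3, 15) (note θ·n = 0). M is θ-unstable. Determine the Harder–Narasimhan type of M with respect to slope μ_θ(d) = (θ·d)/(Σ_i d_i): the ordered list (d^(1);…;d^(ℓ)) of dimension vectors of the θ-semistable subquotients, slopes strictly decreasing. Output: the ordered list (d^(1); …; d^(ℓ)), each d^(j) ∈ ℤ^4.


Barcode: M ≅ I[1,2], I[1,3]^2, I[1,4]. HN layers by μ_θ (3 steps, strictly decreasing):
  μ^(1)=15; μ^(2)=3; μ^(3)=-3

((0, 0, 0, 1); (0, 0, 3, 0); (4, 4, 0, 0))


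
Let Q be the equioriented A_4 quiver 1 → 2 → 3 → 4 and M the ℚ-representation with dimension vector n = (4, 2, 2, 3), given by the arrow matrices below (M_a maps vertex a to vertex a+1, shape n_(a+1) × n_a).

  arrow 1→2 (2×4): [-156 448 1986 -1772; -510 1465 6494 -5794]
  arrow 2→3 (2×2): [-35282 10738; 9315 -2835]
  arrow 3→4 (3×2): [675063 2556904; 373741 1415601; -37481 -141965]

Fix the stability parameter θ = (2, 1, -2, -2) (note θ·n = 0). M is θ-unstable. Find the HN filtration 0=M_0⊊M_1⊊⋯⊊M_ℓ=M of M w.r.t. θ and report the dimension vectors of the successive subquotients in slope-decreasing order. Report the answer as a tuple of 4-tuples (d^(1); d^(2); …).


Barcode: M ≅ I[1,1]^2, I[1,2], I[1,4], I[3,4], I[4,4]. HN layers by μ_θ (4 steps, strictly decreasing):
  μ^(1)=2; μ^(2)=3/2; μ^(3)=-1/4; μ^(4)=-2

((2, 0, 0, 0); (1, 1, 0, 0); (1, 1, 1, 1); (0, 0, 1, 2))


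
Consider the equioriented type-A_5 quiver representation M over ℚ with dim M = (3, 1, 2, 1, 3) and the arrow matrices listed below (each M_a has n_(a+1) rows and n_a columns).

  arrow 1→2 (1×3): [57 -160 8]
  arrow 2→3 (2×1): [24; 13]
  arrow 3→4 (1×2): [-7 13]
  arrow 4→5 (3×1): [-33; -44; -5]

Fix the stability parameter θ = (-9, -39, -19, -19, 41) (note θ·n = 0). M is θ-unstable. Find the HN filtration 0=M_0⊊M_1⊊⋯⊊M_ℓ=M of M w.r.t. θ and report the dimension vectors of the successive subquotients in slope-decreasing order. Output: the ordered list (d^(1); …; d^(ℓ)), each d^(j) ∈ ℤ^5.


Via rank(M_{q-1}∘⋯∘M_p): M ≅ I[1,1]^2, I[1,5], I[3,3], I[5,5]^2.
μ_θ-semistable layers: μ^(1)=41; μ^(2)=-9; μ^(3)=-19; μ^(4)=-24

((0, 0, 0, 0, 3); (2, 0, 0, 0, 0); (0, 0, 2, 1, 0); (1, 1, 0, 0, 0))


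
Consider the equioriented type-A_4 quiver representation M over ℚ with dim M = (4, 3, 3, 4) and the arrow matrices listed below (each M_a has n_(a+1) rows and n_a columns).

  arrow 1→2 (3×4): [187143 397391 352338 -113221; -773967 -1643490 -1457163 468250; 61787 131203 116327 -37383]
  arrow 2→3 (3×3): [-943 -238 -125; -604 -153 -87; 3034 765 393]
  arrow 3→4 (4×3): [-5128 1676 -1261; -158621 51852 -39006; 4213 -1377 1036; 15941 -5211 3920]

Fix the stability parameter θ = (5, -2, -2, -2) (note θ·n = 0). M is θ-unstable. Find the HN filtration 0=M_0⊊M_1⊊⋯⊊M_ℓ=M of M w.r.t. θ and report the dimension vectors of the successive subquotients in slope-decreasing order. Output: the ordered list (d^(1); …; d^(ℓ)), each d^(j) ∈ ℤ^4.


Via rank(M_{q-1}∘⋯∘M_p): M ≅ I[1,1], I[1,2], I[1,4]^2, I[3,4], I[4,4].
μ_θ-semistable layers: μ^(1)=5; μ^(2)=3/2; μ^(3)=-1/4; μ^(4)=-2

((1, 0, 0, 0); (1, 1, 0, 0); (2, 2, 2, 2); (0, 0, 1, 2))


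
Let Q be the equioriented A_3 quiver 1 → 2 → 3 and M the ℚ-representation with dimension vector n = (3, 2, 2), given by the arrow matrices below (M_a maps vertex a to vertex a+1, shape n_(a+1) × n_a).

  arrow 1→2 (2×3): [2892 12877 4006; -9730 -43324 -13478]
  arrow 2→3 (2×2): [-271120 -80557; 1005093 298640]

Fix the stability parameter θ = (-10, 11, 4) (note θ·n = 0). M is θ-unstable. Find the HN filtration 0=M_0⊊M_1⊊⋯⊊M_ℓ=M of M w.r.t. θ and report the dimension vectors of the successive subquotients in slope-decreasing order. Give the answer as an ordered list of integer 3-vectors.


Barcode: M ≅ I[1,1], I[1,3]^2. HN layers by μ_θ (2 steps, strictly decreasing):
  μ^(1)=15/2; μ^(2)=-10

((0, 2, 2); (3, 0, 0))


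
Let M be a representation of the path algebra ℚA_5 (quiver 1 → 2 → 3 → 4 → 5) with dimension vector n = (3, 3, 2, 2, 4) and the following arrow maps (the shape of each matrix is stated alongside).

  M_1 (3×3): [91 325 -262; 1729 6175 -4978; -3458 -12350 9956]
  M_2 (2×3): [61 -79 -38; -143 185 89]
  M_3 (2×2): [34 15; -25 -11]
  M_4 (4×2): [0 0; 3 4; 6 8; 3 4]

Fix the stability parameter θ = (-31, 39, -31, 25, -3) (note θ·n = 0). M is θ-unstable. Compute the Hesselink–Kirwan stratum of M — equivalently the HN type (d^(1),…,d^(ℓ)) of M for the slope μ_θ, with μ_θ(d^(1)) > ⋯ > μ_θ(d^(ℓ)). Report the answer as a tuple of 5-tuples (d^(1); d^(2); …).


Barcode: M ≅ I[1,1]^2, I[1,5], I[2,2], I[2,4], I[5,5]^3. HN layers by μ_θ (6 steps, strictly decreasing):
  μ^(1)=39; μ^(2)=25; μ^(3)=11; μ^(4)=4; μ^(5)=-3; μ^(6)=-31

((0, 1, 0, 0, 0); (0, 0, 0, 1, 0); (0, 0, 0, 1, 1); (0, 2, 2, 0, 0); (0, 0, 0, 0, 3); (3, 0, 0, 0, 0))


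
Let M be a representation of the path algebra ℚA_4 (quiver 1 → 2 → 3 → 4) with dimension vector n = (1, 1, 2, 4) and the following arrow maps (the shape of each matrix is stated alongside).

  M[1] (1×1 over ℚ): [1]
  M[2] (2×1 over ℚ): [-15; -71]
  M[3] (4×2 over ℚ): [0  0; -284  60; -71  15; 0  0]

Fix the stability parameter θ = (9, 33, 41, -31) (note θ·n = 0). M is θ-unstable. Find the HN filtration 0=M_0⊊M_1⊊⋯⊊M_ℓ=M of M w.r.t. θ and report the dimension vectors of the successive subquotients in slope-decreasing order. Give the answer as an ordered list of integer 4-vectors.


Barcode: M ≅ I[1,3], I[3,4], I[4,4]^3. HN layers by μ_θ (5 steps, strictly decreasing):
  μ^(1)=41; μ^(2)=33; μ^(3)=9; μ^(4)=5; μ^(5)=-31

((0, 0, 1, 0); (0, 1, 0, 0); (1, 0, 0, 0); (0, 0, 1, 1); (0, 0, 0, 3))


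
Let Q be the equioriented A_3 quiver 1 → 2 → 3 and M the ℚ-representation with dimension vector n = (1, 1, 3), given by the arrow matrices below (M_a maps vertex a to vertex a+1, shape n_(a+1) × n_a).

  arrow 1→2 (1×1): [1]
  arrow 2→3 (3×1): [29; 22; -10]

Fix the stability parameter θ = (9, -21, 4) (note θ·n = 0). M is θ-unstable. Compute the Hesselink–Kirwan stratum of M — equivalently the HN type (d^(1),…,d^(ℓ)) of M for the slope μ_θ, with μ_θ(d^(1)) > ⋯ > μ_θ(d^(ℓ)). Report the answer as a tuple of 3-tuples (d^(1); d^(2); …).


Interval decomposition of M: I[1,3], I[3,3]^2.
HN type (ℓ=2): μ^(1)=4; μ^(2)=-6

((0, 0, 3); (1, 1, 0))


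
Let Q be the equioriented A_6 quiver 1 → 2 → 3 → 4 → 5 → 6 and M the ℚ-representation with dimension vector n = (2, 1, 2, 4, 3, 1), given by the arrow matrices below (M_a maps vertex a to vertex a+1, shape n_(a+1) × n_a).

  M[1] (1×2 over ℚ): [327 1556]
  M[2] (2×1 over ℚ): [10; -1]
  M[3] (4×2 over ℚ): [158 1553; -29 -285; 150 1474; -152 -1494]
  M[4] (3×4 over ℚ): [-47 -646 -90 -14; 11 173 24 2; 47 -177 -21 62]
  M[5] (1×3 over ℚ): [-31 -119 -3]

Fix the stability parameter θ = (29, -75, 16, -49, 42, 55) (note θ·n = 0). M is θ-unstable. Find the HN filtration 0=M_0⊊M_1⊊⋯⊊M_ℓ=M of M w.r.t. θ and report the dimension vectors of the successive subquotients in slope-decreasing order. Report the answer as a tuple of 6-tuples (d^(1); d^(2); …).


Barcode: M ≅ I[1,1], I[1,6], I[3,5], I[4,4], I[4,5]. HN layers by μ_θ (6 steps, strictly decreasing):
  μ^(1)=55; μ^(2)=42; μ^(3)=29; μ^(4)=-33/2; μ^(5)=-23; μ^(6)=-49

((0, 0, 0, 0, 0, 1); (0, 0, 0, 0, 3, 0); (1, 0, 0, 0, 0, 0); (0, 0, 2, 2, 0, 0); (1, 1, 0, 0, 0, 0); (0, 0, 0, 2, 0, 0))


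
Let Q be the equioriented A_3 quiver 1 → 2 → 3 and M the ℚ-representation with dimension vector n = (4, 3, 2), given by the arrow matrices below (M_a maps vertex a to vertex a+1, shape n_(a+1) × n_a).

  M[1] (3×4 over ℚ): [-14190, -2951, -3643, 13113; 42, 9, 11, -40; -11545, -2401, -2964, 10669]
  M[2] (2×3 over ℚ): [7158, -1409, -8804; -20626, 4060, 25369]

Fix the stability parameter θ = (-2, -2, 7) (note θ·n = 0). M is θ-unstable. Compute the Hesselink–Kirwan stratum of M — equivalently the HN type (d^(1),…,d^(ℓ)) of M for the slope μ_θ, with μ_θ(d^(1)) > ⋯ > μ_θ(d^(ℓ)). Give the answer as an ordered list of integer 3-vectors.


Interval decomposition of M: I[1,1], I[1,2], I[1,3]^2.
HN type (ℓ=2): μ^(1)=7; μ^(2)=-2

((0, 0, 2); (4, 3, 0))


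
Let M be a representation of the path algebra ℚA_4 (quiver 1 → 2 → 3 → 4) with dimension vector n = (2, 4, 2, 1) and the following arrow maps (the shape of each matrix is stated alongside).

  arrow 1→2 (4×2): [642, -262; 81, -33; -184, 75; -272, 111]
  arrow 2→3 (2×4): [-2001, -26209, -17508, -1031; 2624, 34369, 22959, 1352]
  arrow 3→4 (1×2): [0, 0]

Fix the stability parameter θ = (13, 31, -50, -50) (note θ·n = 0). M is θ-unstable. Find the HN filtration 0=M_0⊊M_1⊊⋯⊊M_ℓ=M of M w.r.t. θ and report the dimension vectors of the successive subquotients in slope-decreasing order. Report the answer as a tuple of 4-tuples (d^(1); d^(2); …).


Interval decomposition of M: I[1,3]^2, I[2,2]^2, I[4,4].
HN type (ℓ=3): μ^(1)=31; μ^(2)=-2; μ^(3)=-50

((0, 2, 0, 0); (2, 2, 2, 0); (0, 0, 0, 1))


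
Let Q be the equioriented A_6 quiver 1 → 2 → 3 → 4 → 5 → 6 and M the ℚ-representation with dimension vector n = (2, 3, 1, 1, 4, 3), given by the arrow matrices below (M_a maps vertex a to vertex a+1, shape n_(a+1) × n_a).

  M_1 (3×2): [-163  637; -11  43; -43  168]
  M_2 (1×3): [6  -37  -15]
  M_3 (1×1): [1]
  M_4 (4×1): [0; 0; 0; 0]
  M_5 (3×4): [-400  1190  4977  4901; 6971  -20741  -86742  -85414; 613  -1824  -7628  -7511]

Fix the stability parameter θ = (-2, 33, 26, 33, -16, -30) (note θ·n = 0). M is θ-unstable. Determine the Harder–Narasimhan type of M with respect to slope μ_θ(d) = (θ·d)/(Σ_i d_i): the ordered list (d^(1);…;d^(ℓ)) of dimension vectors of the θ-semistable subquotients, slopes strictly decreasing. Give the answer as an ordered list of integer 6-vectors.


Interval decomposition of M: I[1,2], I[1,4], I[2,2], I[5,5], I[5,6]^3.
HN type (ℓ=5): μ^(1)=33; μ^(2)=59/2; μ^(3)=-2; μ^(4)=-16; μ^(5)=-23

((0, 2, 0, 1, 0, 0); (0, 1, 1, 0, 0, 0); (2, 0, 0, 0, 0, 0); (0, 0, 0, 0, 1, 0); (0, 0, 0, 0, 3, 3))
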